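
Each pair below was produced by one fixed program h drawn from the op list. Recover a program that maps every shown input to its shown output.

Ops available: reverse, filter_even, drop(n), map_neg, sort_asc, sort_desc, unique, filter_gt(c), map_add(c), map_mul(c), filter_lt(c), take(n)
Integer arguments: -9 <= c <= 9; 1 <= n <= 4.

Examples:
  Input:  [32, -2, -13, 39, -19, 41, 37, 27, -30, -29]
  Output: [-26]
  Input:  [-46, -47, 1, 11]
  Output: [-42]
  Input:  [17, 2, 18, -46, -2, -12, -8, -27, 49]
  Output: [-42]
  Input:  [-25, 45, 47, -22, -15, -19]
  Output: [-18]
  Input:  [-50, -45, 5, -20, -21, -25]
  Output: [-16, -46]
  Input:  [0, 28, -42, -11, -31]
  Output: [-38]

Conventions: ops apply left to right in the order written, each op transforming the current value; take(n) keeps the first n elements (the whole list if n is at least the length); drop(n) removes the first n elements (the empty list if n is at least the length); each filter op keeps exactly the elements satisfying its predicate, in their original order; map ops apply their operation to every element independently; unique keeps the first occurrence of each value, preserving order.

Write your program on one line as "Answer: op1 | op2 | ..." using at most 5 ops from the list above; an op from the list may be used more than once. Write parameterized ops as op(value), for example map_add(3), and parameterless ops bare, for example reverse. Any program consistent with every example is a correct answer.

reverse | filter_even | sort_desc | map_add(4) | filter_lt(-9)

Check, running the answer program on each example:
  [32, -2, -13, 39, -19, 41, 37, 27, -30, -29] -> [-29, -30, 27, 37, 41, -19, 39, -13, -2, 32] -> [-30, -2, 32] -> [32, -2, -30] -> [36, 2, -26] -> [-26]
  [-46, -47, 1, 11] -> [11, 1, -47, -46] -> [-46] -> [-46] -> [-42] -> [-42]
  [17, 2, 18, -46, -2, -12, -8, -27, 49] -> [49, -27, -8, -12, -2, -46, 18, 2, 17] -> [-8, -12, -2, -46, 18, 2] -> [18, 2, -2, -8, -12, -46] -> [22, 6, 2, -4, -8, -42] -> [-42]
  [-25, 45, 47, -22, -15, -19] -> [-19, -15, -22, 47, 45, -25] -> [-22] -> [-22] -> [-18] -> [-18]
  [-50, -45, 5, -20, -21, -25] -> [-25, -21, -20, 5, -45, -50] -> [-20, -50] -> [-20, -50] -> [-16, -46] -> [-16, -46]
  [0, 28, -42, -11, -31] -> [-31, -11, -42, 28, 0] -> [-42, 28, 0] -> [28, 0, -42] -> [32, 4, -38] -> [-38]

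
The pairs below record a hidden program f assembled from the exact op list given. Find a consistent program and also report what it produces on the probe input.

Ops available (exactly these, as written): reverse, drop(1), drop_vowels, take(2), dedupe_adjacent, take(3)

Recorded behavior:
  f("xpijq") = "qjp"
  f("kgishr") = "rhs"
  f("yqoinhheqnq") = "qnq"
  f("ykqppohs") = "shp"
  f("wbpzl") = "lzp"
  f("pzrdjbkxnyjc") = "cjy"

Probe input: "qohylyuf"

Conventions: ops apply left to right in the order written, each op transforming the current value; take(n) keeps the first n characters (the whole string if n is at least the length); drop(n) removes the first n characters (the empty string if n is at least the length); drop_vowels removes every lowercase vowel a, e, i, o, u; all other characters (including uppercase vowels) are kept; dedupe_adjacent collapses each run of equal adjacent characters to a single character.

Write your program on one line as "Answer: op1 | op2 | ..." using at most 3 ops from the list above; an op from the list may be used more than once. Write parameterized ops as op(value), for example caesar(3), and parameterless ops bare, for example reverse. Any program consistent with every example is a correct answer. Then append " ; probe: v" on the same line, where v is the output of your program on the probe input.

reverse | drop_vowels | take(3) ; probe: "fyl"

Check, running the answer program on each example:
  "xpijq" -> "qjipx" -> "qjpx" -> "qjp"
  "kgishr" -> "rhsigk" -> "rhsgk" -> "rhs"
  "yqoinhheqnq" -> "qnqehhnioqy" -> "qnqhhnqy" -> "qnq"
  "ykqppohs" -> "shoppqky" -> "shppqky" -> "shp"
  "wbpzl" -> "lzpbw" -> "lzpbw" -> "lzp"
  "pzrdjbkxnyjc" -> "cjynxkbjdrzp" -> "cjynxkbjdrzp" -> "cjy"
  probe: "qohylyuf" -> "fuylyhoq" -> "fylyhq" -> "fyl"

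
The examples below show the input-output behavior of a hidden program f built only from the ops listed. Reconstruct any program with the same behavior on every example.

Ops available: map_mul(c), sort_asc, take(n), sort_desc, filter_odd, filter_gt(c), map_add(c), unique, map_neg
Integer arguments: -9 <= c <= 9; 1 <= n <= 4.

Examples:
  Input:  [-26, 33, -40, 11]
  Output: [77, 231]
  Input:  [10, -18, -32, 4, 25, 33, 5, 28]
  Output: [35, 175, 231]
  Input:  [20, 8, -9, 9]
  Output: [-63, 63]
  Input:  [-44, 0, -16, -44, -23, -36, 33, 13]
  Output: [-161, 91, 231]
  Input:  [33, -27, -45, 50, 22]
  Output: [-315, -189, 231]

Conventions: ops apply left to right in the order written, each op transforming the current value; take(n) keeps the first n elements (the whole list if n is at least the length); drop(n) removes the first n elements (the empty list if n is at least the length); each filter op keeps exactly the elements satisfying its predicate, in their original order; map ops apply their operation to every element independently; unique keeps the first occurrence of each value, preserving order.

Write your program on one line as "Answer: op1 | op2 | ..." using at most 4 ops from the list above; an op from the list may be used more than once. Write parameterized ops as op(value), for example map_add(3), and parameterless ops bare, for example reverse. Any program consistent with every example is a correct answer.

map_mul(7) | filter_odd | sort_asc

Check, running the answer program on each example:
  [-26, 33, -40, 11] -> [-182, 231, -280, 77] -> [231, 77] -> [77, 231]
  [10, -18, -32, 4, 25, 33, 5, 28] -> [70, -126, -224, 28, 175, 231, 35, 196] -> [175, 231, 35] -> [35, 175, 231]
  [20, 8, -9, 9] -> [140, 56, -63, 63] -> [-63, 63] -> [-63, 63]
  [-44, 0, -16, -44, -23, -36, 33, 13] -> [-308, 0, -112, -308, -161, -252, 231, 91] -> [-161, 231, 91] -> [-161, 91, 231]
  [33, -27, -45, 50, 22] -> [231, -189, -315, 350, 154] -> [231, -189, -315] -> [-315, -189, 231]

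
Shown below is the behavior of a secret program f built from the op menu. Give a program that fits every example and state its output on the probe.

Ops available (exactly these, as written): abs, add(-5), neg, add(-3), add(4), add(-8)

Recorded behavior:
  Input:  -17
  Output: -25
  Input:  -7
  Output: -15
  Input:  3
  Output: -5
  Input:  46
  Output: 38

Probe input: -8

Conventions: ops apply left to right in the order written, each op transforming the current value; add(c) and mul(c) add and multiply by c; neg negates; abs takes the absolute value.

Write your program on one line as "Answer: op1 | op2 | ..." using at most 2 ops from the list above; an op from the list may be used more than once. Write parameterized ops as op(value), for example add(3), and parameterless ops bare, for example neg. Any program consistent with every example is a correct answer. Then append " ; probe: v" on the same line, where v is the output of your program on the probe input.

add(-5) | add(-3) ; probe: -16

Check, running the answer program on each example:
  -17 -> -22 -> -25
  -7 -> -12 -> -15
  3 -> -2 -> -5
  46 -> 41 -> 38
  probe: -8 -> -13 -> -16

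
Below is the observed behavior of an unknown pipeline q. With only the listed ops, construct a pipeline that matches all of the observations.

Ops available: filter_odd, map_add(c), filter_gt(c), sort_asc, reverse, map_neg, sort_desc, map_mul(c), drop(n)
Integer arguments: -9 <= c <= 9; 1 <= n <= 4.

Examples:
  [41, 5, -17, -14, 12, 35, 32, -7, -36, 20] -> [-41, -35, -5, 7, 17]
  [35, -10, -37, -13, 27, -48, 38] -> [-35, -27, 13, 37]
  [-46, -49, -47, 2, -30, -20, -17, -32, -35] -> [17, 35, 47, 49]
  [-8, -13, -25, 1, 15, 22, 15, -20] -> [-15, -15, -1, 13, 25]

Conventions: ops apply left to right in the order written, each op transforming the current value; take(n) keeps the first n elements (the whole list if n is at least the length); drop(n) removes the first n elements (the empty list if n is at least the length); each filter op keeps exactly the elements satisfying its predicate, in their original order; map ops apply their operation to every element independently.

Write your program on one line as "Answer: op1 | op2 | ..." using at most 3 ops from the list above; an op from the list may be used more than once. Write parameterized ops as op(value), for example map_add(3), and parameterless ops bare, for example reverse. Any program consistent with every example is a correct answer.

sort_desc | filter_odd | map_neg

Check, running the answer program on each example:
  [41, 5, -17, -14, 12, 35, 32, -7, -36, 20] -> [41, 35, 32, 20, 12, 5, -7, -14, -17, -36] -> [41, 35, 5, -7, -17] -> [-41, -35, -5, 7, 17]
  [35, -10, -37, -13, 27, -48, 38] -> [38, 35, 27, -10, -13, -37, -48] -> [35, 27, -13, -37] -> [-35, -27, 13, 37]
  [-46, -49, -47, 2, -30, -20, -17, -32, -35] -> [2, -17, -20, -30, -32, -35, -46, -47, -49] -> [-17, -35, -47, -49] -> [17, 35, 47, 49]
  [-8, -13, -25, 1, 15, 22, 15, -20] -> [22, 15, 15, 1, -8, -13, -20, -25] -> [15, 15, 1, -13, -25] -> [-15, -15, -1, 13, 25]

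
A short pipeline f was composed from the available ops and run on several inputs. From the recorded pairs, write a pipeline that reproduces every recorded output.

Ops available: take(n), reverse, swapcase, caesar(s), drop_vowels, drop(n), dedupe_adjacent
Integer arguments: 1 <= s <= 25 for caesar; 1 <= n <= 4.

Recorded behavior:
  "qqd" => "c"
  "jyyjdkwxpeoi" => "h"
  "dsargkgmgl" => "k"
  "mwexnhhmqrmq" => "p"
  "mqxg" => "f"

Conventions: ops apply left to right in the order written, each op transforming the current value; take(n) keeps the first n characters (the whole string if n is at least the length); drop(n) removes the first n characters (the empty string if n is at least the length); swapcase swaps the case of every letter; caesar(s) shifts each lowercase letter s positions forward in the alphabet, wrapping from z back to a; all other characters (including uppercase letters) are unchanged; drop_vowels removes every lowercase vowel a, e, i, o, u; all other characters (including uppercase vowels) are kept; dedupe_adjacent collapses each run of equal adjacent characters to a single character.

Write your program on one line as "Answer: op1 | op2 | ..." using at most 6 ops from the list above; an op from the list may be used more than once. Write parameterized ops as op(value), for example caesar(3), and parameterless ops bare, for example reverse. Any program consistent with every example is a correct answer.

drop(1) | reverse | dedupe_adjacent | caesar(25) | take(1)

Check, running the answer program on each example:
  "qqd" -> "qd" -> "dq" -> "dq" -> "cp" -> "c"
  "jyyjdkwxpeoi" -> "yyjdkwxpeoi" -> "ioepxwkdjyy" -> "ioepxwkdjy" -> "hndowvjcix" -> "h"
  "dsargkgmgl" -> "sargkgmgl" -> "lgmgkgras" -> "lgmgkgras" -> "kflfjfqzr" -> "k"
  "mwexnhhmqrmq" -> "wexnhhmqrmq" -> "qmrqmhhnxew" -> "qmrqmhnxew" -> "plqplgmwdv" -> "p"
  "mqxg" -> "qxg" -> "gxq" -> "gxq" -> "fwp" -> "f"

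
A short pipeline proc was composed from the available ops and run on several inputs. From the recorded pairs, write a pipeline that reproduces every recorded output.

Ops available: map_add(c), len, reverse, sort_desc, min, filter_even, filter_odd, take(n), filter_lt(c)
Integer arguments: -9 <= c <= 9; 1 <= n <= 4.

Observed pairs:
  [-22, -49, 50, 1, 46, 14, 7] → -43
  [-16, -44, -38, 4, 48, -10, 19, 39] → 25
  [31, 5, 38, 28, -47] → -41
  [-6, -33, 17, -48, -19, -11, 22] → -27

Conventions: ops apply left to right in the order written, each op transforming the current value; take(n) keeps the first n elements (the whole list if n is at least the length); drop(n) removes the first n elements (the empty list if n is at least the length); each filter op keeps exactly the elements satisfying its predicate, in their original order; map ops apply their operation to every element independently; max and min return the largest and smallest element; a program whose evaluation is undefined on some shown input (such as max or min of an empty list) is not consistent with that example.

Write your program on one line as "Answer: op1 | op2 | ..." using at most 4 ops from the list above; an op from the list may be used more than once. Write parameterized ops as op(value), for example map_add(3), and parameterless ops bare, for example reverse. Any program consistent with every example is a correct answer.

map_add(6) | sort_desc | filter_odd | min

Check, running the answer program on each example:
  [-22, -49, 50, 1, 46, 14, 7] -> [-16, -43, 56, 7, 52, 20, 13] -> [56, 52, 20, 13, 7, -16, -43] -> [13, 7, -43] -> -43
  [-16, -44, -38, 4, 48, -10, 19, 39] -> [-10, -38, -32, 10, 54, -4, 25, 45] -> [54, 45, 25, 10, -4, -10, -32, -38] -> [45, 25] -> 25
  [31, 5, 38, 28, -47] -> [37, 11, 44, 34, -41] -> [44, 37, 34, 11, -41] -> [37, 11, -41] -> -41
  [-6, -33, 17, -48, -19, -11, 22] -> [0, -27, 23, -42, -13, -5, 28] -> [28, 23, 0, -5, -13, -27, -42] -> [23, -5, -13, -27] -> -27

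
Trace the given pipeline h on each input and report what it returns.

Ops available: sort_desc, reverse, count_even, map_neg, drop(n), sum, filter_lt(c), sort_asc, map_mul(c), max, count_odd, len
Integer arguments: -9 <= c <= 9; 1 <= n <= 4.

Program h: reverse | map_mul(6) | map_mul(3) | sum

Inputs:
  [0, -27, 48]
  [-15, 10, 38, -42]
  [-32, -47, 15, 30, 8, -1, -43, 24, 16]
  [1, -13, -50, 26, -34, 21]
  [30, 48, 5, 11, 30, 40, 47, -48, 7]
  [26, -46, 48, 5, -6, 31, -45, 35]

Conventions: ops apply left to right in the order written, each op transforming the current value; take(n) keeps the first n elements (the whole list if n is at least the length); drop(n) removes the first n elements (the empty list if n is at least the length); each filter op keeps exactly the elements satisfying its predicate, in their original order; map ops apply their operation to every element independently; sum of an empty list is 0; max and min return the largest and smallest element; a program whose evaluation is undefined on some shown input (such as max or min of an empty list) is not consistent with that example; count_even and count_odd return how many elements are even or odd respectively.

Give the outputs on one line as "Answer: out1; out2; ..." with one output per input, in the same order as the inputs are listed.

Execution, op by op:
  [0, -27, 48] -> [48, -27, 0] -> [288, -162, 0] -> [864, -486, 0] -> 378
  [-15, 10, 38, -42] -> [-42, 38, 10, -15] -> [-252, 228, 60, -90] -> [-756, 684, 180, -270] -> -162
  [-32, -47, 15, 30, 8, -1, -43, 24, 16] -> [16, 24, -43, -1, 8, 30, 15, -47, -32] -> [96, 144, -258, -6, 48, 180, 90, -282, -192] -> [288, 432, -774, -18, 144, 540, 270, -846, -576] -> -540
  [1, -13, -50, 26, -34, 21] -> [21, -34, 26, -50, -13, 1] -> [126, -204, 156, -300, -78, 6] -> [378, -612, 468, -900, -234, 18] -> -882
  [30, 48, 5, 11, 30, 40, 47, -48, 7] -> [7, -48, 47, 40, 30, 11, 5, 48, 30] -> [42, -288, 282, 240, 180, 66, 30, 288, 180] -> [126, -864, 846, 720, 540, 198, 90, 864, 540] -> 3060
  [26, -46, 48, 5, -6, 31, -45, 35] -> [35, -45, 31, -6, 5, 48, -46, 26] -> [210, -270, 186, -36, 30, 288, -276, 156] -> [630, -810, 558, -108, 90, 864, -828, 468] -> 864

378; -162; -540; -882; 3060; 864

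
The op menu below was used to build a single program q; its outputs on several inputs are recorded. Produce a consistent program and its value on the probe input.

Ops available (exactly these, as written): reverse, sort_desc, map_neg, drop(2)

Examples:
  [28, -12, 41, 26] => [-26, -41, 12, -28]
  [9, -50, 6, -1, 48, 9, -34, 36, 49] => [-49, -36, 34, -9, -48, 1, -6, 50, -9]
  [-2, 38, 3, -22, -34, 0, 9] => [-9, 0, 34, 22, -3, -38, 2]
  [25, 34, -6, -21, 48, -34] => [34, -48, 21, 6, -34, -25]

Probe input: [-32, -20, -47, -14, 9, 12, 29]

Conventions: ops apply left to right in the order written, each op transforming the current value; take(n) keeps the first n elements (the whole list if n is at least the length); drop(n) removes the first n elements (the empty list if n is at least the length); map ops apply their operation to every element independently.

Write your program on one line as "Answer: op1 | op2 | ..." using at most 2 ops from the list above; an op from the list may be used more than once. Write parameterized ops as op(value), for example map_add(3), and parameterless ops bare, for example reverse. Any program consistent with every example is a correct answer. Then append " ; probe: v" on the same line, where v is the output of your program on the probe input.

map_neg | reverse ; probe: [-29, -12, -9, 14, 47, 20, 32]

Check, running the answer program on each example:
  [28, -12, 41, 26] -> [-28, 12, -41, -26] -> [-26, -41, 12, -28]
  [9, -50, 6, -1, 48, 9, -34, 36, 49] -> [-9, 50, -6, 1, -48, -9, 34, -36, -49] -> [-49, -36, 34, -9, -48, 1, -6, 50, -9]
  [-2, 38, 3, -22, -34, 0, 9] -> [2, -38, -3, 22, 34, 0, -9] -> [-9, 0, 34, 22, -3, -38, 2]
  [25, 34, -6, -21, 48, -34] -> [-25, -34, 6, 21, -48, 34] -> [34, -48, 21, 6, -34, -25]
  probe: [-32, -20, -47, -14, 9, 12, 29] -> [32, 20, 47, 14, -9, -12, -29] -> [-29, -12, -9, 14, 47, 20, 32]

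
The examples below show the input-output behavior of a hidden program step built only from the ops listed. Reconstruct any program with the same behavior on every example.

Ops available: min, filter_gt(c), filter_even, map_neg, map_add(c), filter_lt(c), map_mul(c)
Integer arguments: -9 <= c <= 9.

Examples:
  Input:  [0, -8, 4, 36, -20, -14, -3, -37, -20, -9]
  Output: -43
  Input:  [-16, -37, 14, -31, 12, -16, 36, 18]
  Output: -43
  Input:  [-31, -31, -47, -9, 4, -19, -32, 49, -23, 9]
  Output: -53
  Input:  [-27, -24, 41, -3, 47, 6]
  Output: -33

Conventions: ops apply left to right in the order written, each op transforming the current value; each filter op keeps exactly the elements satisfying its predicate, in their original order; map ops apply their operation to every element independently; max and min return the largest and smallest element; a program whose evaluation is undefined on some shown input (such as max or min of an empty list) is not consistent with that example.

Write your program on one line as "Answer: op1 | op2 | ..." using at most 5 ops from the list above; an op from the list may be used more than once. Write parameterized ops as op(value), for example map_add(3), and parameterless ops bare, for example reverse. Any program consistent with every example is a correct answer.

map_add(2) | map_add(-7) | map_add(-6) | map_add(5) | min

Check, running the answer program on each example:
  [0, -8, 4, 36, -20, -14, -3, -37, -20, -9] -> [2, -6, 6, 38, -18, -12, -1, -35, -18, -7] -> [-5, -13, -1, 31, -25, -19, -8, -42, -25, -14] -> [-11, -19, -7, 25, -31, -25, -14, -48, -31, -20] -> [-6, -14, -2, 30, -26, -20, -9, -43, -26, -15] -> -43
  [-16, -37, 14, -31, 12, -16, 36, 18] -> [-14, -35, 16, -29, 14, -14, 38, 20] -> [-21, -42, 9, -36, 7, -21, 31, 13] -> [-27, -48, 3, -42, 1, -27, 25, 7] -> [-22, -43, 8, -37, 6, -22, 30, 12] -> -43
  [-31, -31, -47, -9, 4, -19, -32, 49, -23, 9] -> [-29, -29, -45, -7, 6, -17, -30, 51, -21, 11] -> [-36, -36, -52, -14, -1, -24, -37, 44, -28, 4] -> [-42, -42, -58, -20, -7, -30, -43, 38, -34, -2] -> [-37, -37, -53, -15, -2, -25, -38, 43, -29, 3] -> -53
  [-27, -24, 41, -3, 47, 6] -> [-25, -22, 43, -1, 49, 8] -> [-32, -29, 36, -8, 42, 1] -> [-38, -35, 30, -14, 36, -5] -> [-33, -30, 35, -9, 41, 0] -> -33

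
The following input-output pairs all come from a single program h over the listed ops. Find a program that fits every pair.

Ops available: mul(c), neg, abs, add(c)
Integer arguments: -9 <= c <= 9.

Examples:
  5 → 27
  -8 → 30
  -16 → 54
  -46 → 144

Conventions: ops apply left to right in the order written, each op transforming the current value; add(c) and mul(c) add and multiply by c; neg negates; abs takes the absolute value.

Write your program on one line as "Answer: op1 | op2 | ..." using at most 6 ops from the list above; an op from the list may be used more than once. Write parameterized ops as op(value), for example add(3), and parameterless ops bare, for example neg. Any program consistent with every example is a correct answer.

mul(3) | add(3) | abs | add(8) | add(-2) | add(3)

Check, running the answer program on each example:
  5 -> 15 -> 18 -> 18 -> 26 -> 24 -> 27
  -8 -> -24 -> -21 -> 21 -> 29 -> 27 -> 30
  -16 -> -48 -> -45 -> 45 -> 53 -> 51 -> 54
  -46 -> -138 -> -135 -> 135 -> 143 -> 141 -> 144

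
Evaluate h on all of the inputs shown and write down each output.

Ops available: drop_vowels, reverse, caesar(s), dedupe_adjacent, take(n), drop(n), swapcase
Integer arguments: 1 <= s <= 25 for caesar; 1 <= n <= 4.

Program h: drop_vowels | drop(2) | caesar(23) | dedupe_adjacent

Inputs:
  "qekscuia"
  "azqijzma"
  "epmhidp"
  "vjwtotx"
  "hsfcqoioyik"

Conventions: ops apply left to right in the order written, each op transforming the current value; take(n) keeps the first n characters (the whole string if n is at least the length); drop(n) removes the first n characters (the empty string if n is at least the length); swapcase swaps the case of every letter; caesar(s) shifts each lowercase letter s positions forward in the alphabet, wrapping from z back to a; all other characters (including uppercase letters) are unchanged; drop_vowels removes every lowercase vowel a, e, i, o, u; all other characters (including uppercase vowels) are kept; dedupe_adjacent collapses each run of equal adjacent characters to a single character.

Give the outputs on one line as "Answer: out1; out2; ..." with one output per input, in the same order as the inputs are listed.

Execution, op by op:
  "qekscuia" -> "qksc" -> "sc" -> "pz" -> "pz"
  "azqijzma" -> "zqjzm" -> "jzm" -> "gwj" -> "gwj"
  "epmhidp" -> "pmhdp" -> "hdp" -> "eam" -> "eam"
  "vjwtotx" -> "vjwttx" -> "wttx" -> "tqqu" -> "tqu"
  "hsfcqoioyik" -> "hsfcqyk" -> "fcqyk" -> "cznvh" -> "cznvh"

"pz"; "gwj"; "eam"; "tqu"; "cznvh"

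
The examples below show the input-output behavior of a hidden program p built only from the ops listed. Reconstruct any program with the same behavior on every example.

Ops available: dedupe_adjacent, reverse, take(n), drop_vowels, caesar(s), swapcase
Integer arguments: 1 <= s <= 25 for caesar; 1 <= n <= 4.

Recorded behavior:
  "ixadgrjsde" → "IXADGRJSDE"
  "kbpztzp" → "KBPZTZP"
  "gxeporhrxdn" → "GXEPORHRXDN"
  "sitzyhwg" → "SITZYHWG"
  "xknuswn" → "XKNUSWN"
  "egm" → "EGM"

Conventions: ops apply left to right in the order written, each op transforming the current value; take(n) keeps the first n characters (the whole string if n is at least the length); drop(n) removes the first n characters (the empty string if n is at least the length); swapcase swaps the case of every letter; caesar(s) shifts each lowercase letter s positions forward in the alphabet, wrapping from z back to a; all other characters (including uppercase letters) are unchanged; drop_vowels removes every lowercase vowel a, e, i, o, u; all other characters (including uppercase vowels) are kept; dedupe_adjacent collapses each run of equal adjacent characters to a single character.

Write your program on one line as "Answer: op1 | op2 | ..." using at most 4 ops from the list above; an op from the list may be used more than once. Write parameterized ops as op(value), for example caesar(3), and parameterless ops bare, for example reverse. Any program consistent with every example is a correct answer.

reverse | swapcase | reverse

Check, running the answer program on each example:
  "ixadgrjsde" -> "edsjrgdaxi" -> "EDSJRGDAXI" -> "IXADGRJSDE"
  "kbpztzp" -> "pztzpbk" -> "PZTZPBK" -> "KBPZTZP"
  "gxeporhrxdn" -> "ndxrhropexg" -> "NDXRHROPEXG" -> "GXEPORHRXDN"
  "sitzyhwg" -> "gwhyztis" -> "GWHYZTIS" -> "SITZYHWG"
  "xknuswn" -> "nwsunkx" -> "NWSUNKX" -> "XKNUSWN"
  "egm" -> "mge" -> "MGE" -> "EGM"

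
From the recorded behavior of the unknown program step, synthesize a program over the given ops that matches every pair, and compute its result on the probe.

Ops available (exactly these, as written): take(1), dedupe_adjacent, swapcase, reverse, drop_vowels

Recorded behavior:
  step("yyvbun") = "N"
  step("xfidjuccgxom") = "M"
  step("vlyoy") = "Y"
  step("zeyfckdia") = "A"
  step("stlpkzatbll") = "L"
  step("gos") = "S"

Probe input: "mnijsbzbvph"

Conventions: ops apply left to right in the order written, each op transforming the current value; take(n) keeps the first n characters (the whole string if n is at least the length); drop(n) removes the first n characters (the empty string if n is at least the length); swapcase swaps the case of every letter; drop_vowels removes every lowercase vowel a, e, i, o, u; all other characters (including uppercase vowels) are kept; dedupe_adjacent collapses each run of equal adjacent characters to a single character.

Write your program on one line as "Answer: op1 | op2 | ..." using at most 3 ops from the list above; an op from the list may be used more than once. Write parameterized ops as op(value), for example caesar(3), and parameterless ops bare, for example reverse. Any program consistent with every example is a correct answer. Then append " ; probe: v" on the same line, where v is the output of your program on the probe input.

reverse | swapcase | take(1) ; probe: "H"

Check, running the answer program on each example:
  "yyvbun" -> "nubvyy" -> "NUBVYY" -> "N"
  "xfidjuccgxom" -> "moxgccujdifx" -> "MOXGCCUJDIFX" -> "M"
  "vlyoy" -> "yoylv" -> "YOYLV" -> "Y"
  "zeyfckdia" -> "aidkcfyez" -> "AIDKCFYEZ" -> "A"
  "stlpkzatbll" -> "llbtazkplts" -> "LLBTAZKPLTS" -> "L"
  "gos" -> "sog" -> "SOG" -> "S"
  probe: "mnijsbzbvph" -> "hpvbzbsjinm" -> "HPVBZBSJINM" -> "H"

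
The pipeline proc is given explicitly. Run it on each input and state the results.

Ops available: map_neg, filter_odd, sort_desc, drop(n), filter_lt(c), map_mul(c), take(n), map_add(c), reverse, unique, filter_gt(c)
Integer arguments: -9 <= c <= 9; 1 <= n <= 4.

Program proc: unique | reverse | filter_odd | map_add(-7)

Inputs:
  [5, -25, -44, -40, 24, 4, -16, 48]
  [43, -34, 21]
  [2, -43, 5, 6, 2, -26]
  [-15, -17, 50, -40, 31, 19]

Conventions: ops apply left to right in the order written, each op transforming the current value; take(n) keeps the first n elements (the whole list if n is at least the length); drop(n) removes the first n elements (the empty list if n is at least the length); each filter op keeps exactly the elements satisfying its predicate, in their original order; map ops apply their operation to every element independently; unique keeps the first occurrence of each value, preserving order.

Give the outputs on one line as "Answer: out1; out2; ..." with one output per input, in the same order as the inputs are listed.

Execution, op by op:
  [5, -25, -44, -40, 24, 4, -16, 48] -> [5, -25, -44, -40, 24, 4, -16, 48] -> [48, -16, 4, 24, -40, -44, -25, 5] -> [-25, 5] -> [-32, -2]
  [43, -34, 21] -> [43, -34, 21] -> [21, -34, 43] -> [21, 43] -> [14, 36]
  [2, -43, 5, 6, 2, -26] -> [2, -43, 5, 6, -26] -> [-26, 6, 5, -43, 2] -> [5, -43] -> [-2, -50]
  [-15, -17, 50, -40, 31, 19] -> [-15, -17, 50, -40, 31, 19] -> [19, 31, -40, 50, -17, -15] -> [19, 31, -17, -15] -> [12, 24, -24, -22]

[-32, -2]; [14, 36]; [-2, -50]; [12, 24, -24, -22]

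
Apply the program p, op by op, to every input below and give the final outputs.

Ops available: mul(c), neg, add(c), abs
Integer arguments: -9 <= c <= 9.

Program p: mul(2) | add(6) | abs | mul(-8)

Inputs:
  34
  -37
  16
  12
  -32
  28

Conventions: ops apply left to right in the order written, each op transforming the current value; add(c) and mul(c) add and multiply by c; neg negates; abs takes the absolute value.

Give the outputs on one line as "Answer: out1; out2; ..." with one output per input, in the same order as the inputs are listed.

-592; -544; -304; -240; -464; -496

Execution, op by op:
  34 -> 68 -> 74 -> 74 -> -592
  -37 -> -74 -> -68 -> 68 -> -544
  16 -> 32 -> 38 -> 38 -> -304
  12 -> 24 -> 30 -> 30 -> -240
  -32 -> -64 -> -58 -> 58 -> -464
  28 -> 56 -> 62 -> 62 -> -496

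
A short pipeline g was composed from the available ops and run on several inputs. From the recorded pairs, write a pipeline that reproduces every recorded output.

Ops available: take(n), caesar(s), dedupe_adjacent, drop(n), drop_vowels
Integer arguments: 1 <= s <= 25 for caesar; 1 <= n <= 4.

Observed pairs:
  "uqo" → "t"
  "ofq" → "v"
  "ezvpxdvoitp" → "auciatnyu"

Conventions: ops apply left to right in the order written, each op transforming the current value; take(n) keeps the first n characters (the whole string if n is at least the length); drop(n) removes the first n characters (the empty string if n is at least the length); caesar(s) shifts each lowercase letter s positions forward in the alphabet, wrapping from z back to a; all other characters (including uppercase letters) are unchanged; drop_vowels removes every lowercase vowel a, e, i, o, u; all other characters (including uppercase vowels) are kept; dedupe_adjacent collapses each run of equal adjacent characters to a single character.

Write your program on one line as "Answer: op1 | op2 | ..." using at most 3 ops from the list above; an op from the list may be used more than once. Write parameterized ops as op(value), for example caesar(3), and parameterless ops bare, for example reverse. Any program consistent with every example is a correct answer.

drop(2) | caesar(5)

Check, running the answer program on each example:
  "uqo" -> "o" -> "t"
  "ofq" -> "q" -> "v"
  "ezvpxdvoitp" -> "vpxdvoitp" -> "auciatnyu"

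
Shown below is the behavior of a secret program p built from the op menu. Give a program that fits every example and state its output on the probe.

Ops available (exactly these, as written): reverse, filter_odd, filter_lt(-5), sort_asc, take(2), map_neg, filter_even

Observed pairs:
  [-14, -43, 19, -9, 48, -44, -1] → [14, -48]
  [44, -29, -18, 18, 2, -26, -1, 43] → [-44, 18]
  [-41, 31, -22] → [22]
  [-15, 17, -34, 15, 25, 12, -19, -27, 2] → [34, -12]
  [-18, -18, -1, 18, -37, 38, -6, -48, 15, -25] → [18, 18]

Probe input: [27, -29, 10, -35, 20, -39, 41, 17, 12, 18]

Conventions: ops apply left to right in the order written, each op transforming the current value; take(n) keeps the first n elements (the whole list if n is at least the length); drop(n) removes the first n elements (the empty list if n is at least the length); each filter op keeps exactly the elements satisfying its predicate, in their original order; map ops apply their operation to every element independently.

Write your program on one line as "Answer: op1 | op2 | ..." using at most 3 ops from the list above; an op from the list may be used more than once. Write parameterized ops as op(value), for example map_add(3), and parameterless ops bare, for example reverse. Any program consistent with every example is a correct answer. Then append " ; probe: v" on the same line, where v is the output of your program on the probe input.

filter_even | map_neg | take(2) ; probe: [-10, -20]

Check, running the answer program on each example:
  [-14, -43, 19, -9, 48, -44, -1] -> [-14, 48, -44] -> [14, -48, 44] -> [14, -48]
  [44, -29, -18, 18, 2, -26, -1, 43] -> [44, -18, 18, 2, -26] -> [-44, 18, -18, -2, 26] -> [-44, 18]
  [-41, 31, -22] -> [-22] -> [22] -> [22]
  [-15, 17, -34, 15, 25, 12, -19, -27, 2] -> [-34, 12, 2] -> [34, -12, -2] -> [34, -12]
  [-18, -18, -1, 18, -37, 38, -6, -48, 15, -25] -> [-18, -18, 18, 38, -6, -48] -> [18, 18, -18, -38, 6, 48] -> [18, 18]
  probe: [27, -29, 10, -35, 20, -39, 41, 17, 12, 18] -> [10, 20, 12, 18] -> [-10, -20, -12, -18] -> [-10, -20]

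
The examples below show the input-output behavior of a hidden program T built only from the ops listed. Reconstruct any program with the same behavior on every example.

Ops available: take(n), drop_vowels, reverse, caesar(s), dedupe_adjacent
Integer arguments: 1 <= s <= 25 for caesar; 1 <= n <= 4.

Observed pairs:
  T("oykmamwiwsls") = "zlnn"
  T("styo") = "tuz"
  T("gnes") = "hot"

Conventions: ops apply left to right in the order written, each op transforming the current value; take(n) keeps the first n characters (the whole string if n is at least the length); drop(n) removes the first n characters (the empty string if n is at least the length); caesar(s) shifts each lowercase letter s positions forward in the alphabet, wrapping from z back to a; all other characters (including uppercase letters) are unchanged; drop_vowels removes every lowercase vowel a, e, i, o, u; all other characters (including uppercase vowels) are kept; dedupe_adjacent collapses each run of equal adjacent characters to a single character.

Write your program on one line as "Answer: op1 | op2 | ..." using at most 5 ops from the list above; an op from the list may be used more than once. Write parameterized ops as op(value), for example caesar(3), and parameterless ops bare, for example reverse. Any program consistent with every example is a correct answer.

drop_vowels | caesar(11) | take(4) | caesar(24) | caesar(18)

Check, running the answer program on each example:
  "oykmamwiwsls" -> "ykmmwwsls" -> "jvxxhhdwd" -> "jvxx" -> "htvv" -> "zlnn"
  "styo" -> "sty" -> "dej" -> "dej" -> "bch" -> "tuz"
  "gnes" -> "gns" -> "ryd" -> "ryd" -> "pwb" -> "hot"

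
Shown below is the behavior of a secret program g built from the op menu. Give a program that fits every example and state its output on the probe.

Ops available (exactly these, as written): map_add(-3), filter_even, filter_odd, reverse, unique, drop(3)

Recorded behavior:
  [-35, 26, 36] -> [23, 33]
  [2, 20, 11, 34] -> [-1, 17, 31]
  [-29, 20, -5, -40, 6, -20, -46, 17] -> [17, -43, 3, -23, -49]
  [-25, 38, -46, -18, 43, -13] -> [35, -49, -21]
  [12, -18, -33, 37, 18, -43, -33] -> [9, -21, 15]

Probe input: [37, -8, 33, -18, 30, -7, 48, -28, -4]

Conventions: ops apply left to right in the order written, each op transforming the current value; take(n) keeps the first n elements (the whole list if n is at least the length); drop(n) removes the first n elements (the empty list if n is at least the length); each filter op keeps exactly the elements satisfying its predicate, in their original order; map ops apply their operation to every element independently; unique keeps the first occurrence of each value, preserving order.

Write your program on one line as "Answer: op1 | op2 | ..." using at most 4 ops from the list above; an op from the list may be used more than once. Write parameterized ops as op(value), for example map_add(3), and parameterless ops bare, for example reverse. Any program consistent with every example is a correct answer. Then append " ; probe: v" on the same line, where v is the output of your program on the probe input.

unique | map_add(-3) | filter_odd ; probe: [-11, -21, 27, 45, -31, -7]

Check, running the answer program on each example:
  [-35, 26, 36] -> [-35, 26, 36] -> [-38, 23, 33] -> [23, 33]
  [2, 20, 11, 34] -> [2, 20, 11, 34] -> [-1, 17, 8, 31] -> [-1, 17, 31]
  [-29, 20, -5, -40, 6, -20, -46, 17] -> [-29, 20, -5, -40, 6, -20, -46, 17] -> [-32, 17, -8, -43, 3, -23, -49, 14] -> [17, -43, 3, -23, -49]
  [-25, 38, -46, -18, 43, -13] -> [-25, 38, -46, -18, 43, -13] -> [-28, 35, -49, -21, 40, -16] -> [35, -49, -21]
  [12, -18, -33, 37, 18, -43, -33] -> [12, -18, -33, 37, 18, -43] -> [9, -21, -36, 34, 15, -46] -> [9, -21, 15]
  probe: [37, -8, 33, -18, 30, -7, 48, -28, -4] -> [37, -8, 33, -18, 30, -7, 48, -28, -4] -> [34, -11, 30, -21, 27, -10, 45, -31, -7] -> [-11, -21, 27, 45, -31, -7]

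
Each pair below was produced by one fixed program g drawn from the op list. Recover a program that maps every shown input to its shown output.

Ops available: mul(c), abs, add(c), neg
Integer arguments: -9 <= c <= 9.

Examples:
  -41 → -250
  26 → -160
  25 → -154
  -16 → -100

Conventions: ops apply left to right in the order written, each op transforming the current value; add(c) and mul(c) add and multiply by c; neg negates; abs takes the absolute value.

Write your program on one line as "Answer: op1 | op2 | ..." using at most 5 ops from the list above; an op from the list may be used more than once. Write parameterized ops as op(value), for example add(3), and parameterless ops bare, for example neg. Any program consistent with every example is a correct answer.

mul(-3) | abs | mul(2) | neg | add(-4)

Check, running the answer program on each example:
  -41 -> 123 -> 123 -> 246 -> -246 -> -250
  26 -> -78 -> 78 -> 156 -> -156 -> -160
  25 -> -75 -> 75 -> 150 -> -150 -> -154
  -16 -> 48 -> 48 -> 96 -> -96 -> -100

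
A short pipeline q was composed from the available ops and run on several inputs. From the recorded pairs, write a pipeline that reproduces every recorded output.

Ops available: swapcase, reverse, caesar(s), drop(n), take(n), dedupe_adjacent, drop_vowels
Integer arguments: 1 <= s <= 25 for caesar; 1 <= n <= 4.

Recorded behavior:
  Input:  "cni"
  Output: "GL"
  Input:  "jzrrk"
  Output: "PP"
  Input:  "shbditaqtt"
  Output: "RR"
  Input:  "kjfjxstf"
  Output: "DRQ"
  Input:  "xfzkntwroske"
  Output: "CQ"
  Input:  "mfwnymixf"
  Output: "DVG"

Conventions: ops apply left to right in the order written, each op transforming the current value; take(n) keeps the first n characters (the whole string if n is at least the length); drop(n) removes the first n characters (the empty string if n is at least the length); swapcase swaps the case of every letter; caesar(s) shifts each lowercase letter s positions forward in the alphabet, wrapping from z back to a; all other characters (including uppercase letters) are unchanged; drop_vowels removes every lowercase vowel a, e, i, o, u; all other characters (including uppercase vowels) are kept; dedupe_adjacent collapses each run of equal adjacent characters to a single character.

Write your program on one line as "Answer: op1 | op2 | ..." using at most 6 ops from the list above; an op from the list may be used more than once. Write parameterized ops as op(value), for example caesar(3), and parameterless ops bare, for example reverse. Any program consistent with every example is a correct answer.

reverse | caesar(21) | caesar(3) | take(3) | drop_vowels | swapcase

Check, running the answer program on each example:
  "cni" -> "inc" -> "dix" -> "gla" -> "gla" -> "gl" -> "GL"
  "jzrrk" -> "krrzj" -> "fmmue" -> "ippxh" -> "ipp" -> "pp" -> "PP"
  "shbditaqtt" -> "ttqatidbhs" -> "oolvodywcn" -> "rroyrgbzfq" -> "rro" -> "rr" -> "RR"
  "kjfjxstf" -> "ftsxjfjk" -> "aonseaef" -> "drqvhdhi" -> "drq" -> "drq" -> "DRQ"
  "xfzkntwroske" -> "eksorwtnkzfx" -> "zfnjmroifuas" -> "ciqmpurlixdv" -> "ciq" -> "cq" -> "CQ"
  "mfwnymixf" -> "fximynwfm" -> "asdhtirah" -> "dvgkwludk" -> "dvg" -> "dvg" -> "DVG"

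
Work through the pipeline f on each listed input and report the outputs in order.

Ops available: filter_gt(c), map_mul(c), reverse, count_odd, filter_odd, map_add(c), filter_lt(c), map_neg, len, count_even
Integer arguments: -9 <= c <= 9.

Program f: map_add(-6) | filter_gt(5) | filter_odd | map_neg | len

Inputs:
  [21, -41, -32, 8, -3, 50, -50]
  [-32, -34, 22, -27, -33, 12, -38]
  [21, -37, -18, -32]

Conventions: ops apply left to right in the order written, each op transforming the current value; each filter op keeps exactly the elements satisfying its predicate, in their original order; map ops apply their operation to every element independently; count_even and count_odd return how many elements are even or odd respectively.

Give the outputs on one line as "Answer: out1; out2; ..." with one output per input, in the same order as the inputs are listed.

Execution, op by op:
  [21, -41, -32, 8, -3, 50, -50] -> [15, -47, -38, 2, -9, 44, -56] -> [15, 44] -> [15] -> [-15] -> 1
  [-32, -34, 22, -27, -33, 12, -38] -> [-38, -40, 16, -33, -39, 6, -44] -> [16, 6] -> [] -> [] -> 0
  [21, -37, -18, -32] -> [15, -43, -24, -38] -> [15] -> [15] -> [-15] -> 1

1; 0; 1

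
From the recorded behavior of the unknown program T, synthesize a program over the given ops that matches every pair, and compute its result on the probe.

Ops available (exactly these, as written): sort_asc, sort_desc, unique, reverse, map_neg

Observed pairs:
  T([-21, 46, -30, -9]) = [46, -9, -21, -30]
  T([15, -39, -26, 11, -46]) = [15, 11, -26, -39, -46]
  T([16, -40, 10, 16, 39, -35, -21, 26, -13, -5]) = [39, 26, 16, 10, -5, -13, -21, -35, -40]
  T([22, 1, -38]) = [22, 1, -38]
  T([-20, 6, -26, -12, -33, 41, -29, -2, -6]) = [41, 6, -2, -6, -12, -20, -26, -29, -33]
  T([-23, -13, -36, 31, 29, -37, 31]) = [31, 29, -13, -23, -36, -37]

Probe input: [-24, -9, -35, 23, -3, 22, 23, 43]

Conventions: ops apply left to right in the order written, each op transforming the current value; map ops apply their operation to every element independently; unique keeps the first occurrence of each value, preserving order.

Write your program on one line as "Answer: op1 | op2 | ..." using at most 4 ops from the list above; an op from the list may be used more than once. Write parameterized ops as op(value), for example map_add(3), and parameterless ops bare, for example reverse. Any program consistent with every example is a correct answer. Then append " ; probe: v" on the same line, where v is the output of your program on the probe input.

sort_asc | unique | reverse ; probe: [43, 23, 22, -3, -9, -24, -35]

Check, running the answer program on each example:
  [-21, 46, -30, -9] -> [-30, -21, -9, 46] -> [-30, -21, -9, 46] -> [46, -9, -21, -30]
  [15, -39, -26, 11, -46] -> [-46, -39, -26, 11, 15] -> [-46, -39, -26, 11, 15] -> [15, 11, -26, -39, -46]
  [16, -40, 10, 16, 39, -35, -21, 26, -13, -5] -> [-40, -35, -21, -13, -5, 10, 16, 16, 26, 39] -> [-40, -35, -21, -13, -5, 10, 16, 26, 39] -> [39, 26, 16, 10, -5, -13, -21, -35, -40]
  [22, 1, -38] -> [-38, 1, 22] -> [-38, 1, 22] -> [22, 1, -38]
  [-20, 6, -26, -12, -33, 41, -29, -2, -6] -> [-33, -29, -26, -20, -12, -6, -2, 6, 41] -> [-33, -29, -26, -20, -12, -6, -2, 6, 41] -> [41, 6, -2, -6, -12, -20, -26, -29, -33]
  [-23, -13, -36, 31, 29, -37, 31] -> [-37, -36, -23, -13, 29, 31, 31] -> [-37, -36, -23, -13, 29, 31] -> [31, 29, -13, -23, -36, -37]
  probe: [-24, -9, -35, 23, -3, 22, 23, 43] -> [-35, -24, -9, -3, 22, 23, 23, 43] -> [-35, -24, -9, -3, 22, 23, 43] -> [43, 23, 22, -3, -9, -24, -35]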